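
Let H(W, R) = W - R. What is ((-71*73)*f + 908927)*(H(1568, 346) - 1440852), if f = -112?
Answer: -2144218033490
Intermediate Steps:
((-71*73)*f + 908927)*(H(1568, 346) - 1440852) = (-71*73*(-112) + 908927)*((1568 - 1*346) - 1440852) = (-5183*(-112) + 908927)*((1568 - 346) - 1440852) = (580496 + 908927)*(1222 - 1440852) = 1489423*(-1439630) = -2144218033490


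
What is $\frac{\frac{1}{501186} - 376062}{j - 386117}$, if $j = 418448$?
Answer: $- \frac{188477009531}{16203844566} \approx -11.632$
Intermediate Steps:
$\frac{\frac{1}{501186} - 376062}{j - 386117} = \frac{\frac{1}{501186} - 376062}{418448 - 386117} = \frac{\frac{1}{501186} - 376062}{32331} = \left(- \frac{188477009531}{501186}\right) \frac{1}{32331} = - \frac{188477009531}{16203844566}$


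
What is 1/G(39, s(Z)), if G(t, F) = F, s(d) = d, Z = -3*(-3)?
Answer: 1/9 ≈ 0.11111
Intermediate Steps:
Z = 9
1/G(39, s(Z)) = 1/9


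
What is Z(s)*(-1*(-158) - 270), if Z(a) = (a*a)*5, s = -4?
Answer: -8960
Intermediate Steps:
Z(a) = 5*a² (Z(a) = a²*5 = 5*a²)
Z(s)*(-1*(-158) - 270) = (5*(-4)²)*(-1*(-158) - 270) = (5*16)*(158 - 270) = 80*(-112) = -8960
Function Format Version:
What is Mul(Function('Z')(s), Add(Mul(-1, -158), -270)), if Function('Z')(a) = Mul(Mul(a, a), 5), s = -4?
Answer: -8960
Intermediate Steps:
Function('Z')(a) = Mul(5, Pow(a, 2)) (Function('Z')(a) = Mul(Pow(a, 2), 5) = Mul(5, Pow(a, 2)))
Mul(Function('Z')(s), Add(Mul(-1, -158), -270)) = Mul(Mul(5, Pow(-4, 2)), Add(Mul(-1, -158), -270)) = Mul(Mul(5, 16), Add(158, -270)) = Mul(80, -112) = -8960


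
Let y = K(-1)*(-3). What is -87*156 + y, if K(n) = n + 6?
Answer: -13587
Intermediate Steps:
K(n) = 6 + n
y = -15 (y = (6 - 1)*(-3) = 5*(-3) = -15)
-87*156 + y = -87*156 - 15 = -13572 - 15 = -13587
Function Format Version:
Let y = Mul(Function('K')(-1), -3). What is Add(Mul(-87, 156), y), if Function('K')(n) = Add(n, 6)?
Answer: -13587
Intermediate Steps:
Function('K')(n) = Add(6, n)
y = -15 (y = Mul(Add(6, -1), -3) = Mul(5, -3) = -15)
Add(Mul(-87, 156), y) = Add(Mul(-87, 156), -15) = Add(-13572, -15) = -13587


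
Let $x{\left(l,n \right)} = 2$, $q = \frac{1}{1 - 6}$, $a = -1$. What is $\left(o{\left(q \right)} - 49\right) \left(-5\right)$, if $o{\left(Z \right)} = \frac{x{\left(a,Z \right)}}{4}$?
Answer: $\frac{485}{2} \approx 242.5$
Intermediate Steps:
$q = - \frac{1}{5}$ ($q = \frac{1}{-5} = - \frac{1}{5} \approx -0.2$)
$o{\left(Z \right)} = \frac{1}{2}$ ($o{\left(Z \right)} = \frac{2}{4} = 2 \cdot \frac{1}{4} = \frac{1}{2}$)
$\left(o{\left(q \right)} - 49\right) \left(-5\right) = \left(\frac{1}{2} - 49\right) \left(-5\right) = \left(- \frac{97}{2}\right) \left(-5\right) = \frac{485}{2}$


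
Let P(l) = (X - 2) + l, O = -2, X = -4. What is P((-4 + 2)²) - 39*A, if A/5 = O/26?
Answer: 13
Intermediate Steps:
A = -5/13 (A = 5*(-2/26) = 5*(-2*1/26) = 5*(-1/13) = -5/13 ≈ -0.38462)
P(l) = -6 + l (P(l) = (-4 - 2) + l = -6 + l)
P((-4 + 2)²) - 39*A = (-6 + (-4 + 2)²) - 39*(-5/13) = (-6 + (-2)²) + 15 = (-6 + 4) + 15 = -2 + 15 = 13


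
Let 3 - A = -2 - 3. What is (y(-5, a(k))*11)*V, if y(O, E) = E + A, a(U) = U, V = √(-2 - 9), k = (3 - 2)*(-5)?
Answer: 33*I*√11 ≈ 109.45*I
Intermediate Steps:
k = -5 (k = 1*(-5) = -5)
V = I*√11 (V = √(-11) = I*√11 ≈ 3.3166*I)
A = 8 (A = 3 - (-2 - 3) = 3 - 1*(-5) = 3 + 5 = 8)
y(O, E) = 8 + E (y(O, E) = E + 8 = 8 + E)
(y(-5, a(k))*11)*V = ((8 - 5)*11)*(I*√11) = (3*11)*(I*√11) = 33*(I*√11) = 33*I*√11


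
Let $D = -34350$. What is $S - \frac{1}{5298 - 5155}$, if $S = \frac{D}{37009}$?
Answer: $- \frac{4949059}{5292287} \approx -0.93515$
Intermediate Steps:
$S = - \frac{34350}{37009} \approx -0.92815$
$S - \frac{1}{5298 - 5155} = - \frac{34350}{37009} - \frac{1}{5298 - 5155} = - \frac{34350}{37009} - \frac{1}{143} = - \frac{4949059}{5292287}$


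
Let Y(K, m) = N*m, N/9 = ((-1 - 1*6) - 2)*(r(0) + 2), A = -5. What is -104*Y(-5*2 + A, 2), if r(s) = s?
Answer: 33696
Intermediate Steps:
N = -162 (N = 9*(((-1 - 1*6) - 2)*(0 + 2)) = 9*(((-1 - 6) - 2)*2) = 9*((-7 - 2)*2) = 9*(-9*2) = 9*(-18) = -162)
Y(K, m) = -162*m
-104*Y(-5*2 + A, 2) = -(-16848)*2 = -104*(-324) = 33696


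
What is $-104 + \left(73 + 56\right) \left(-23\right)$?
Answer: $-3071$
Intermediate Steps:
$-104 + \left(73 + 56\right) \left(-23\right) = -104 + 129 \left(-23\right) = -104 - 2967 = -3071$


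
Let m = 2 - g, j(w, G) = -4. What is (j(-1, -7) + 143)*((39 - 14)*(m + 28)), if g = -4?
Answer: 118150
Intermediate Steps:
m = 6 (m = 2 - 1*(-4) = 2 + 4 = 6)
(j(-1, -7) + 143)*((39 - 14)*(m + 28)) = (-4 + 143)*((39 - 14)*(6 + 28)) = 139*(25*34) = 139*850 = 118150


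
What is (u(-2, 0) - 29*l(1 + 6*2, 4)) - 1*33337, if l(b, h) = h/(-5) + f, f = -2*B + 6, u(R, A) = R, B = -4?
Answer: -168609/5 ≈ -33722.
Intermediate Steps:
f = 14 (f = -2*(-4) + 6 = 8 + 6 = 14)
l(b, h) = 14 - h/5 (l(b, h) = h/(-5) + 14 = -h/5 + 14 = 14 - h/5)
(u(-2, 0) - 29*l(1 + 6*2, 4)) - 1*33337 = (-2 - 29*(14 - ⅕*4)) - 1*33337 = (-2 - 29*(14 - ⅘)) - 33337 = (-2 - 29*66/5) - 33337 = (-2 - 1914/5) - 33337 = -1924/5 - 33337 = -168609/5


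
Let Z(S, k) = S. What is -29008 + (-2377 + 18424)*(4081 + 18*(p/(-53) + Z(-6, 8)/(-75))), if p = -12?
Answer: 86850180151/1325 ≈ 6.5547e+7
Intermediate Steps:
-29008 + (-2377 + 18424)*(4081 + 18*(p/(-53) + Z(-6, 8)/(-75))) = -29008 + (-2377 + 18424)*(4081 + 18*(-12/(-53) - 6/(-75))) = -29008 + 16047*(4081 + 18*(-12*(-1/53) - 6*(-1/75))) = -29008 + 16047*(4081 + 18*(12/53 + 2/25)) = -29008 + 16047*(4081 + 18*(406/1325)) = -29008 + 16047*(4081 + 7308/1325) = -29008 + 16047*(5414633/1325) = -29008 + 86888615751/1325 = 86850180151/1325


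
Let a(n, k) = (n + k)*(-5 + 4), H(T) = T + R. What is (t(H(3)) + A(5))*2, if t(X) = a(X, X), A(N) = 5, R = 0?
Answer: -2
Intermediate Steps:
H(T) = T (H(T) = T + 0 = T)
a(n, k) = -k - n (a(n, k) = (k + n)*(-1) = -k - n)
t(X) = -2*X (t(X) = -X - X = -2*X)
(t(H(3)) + A(5))*2 = (-2*3 + 5)*2 = (-6 + 5)*2 = -1*2 = -2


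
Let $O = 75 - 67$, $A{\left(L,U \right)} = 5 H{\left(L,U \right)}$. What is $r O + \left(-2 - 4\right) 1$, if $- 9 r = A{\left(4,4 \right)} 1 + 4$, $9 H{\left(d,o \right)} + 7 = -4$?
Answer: $- \frac{334}{81} \approx -4.1235$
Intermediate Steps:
$H{\left(d,o \right)} = - \frac{11}{9}$ ($H{\left(d,o \right)} = - \frac{7}{9} + \frac{1}{9} \left(-4\right) = - \frac{7}{9} - \frac{4}{9} = - \frac{11}{9}$)
$A{\left(L,U \right)} = - \frac{55}{9}$ ($A{\left(L,U \right)} = 5 \left(- \frac{11}{9}\right) = - \frac{55}{9}$)
$O = 8$ ($O = 75 - 67 = 8$)
$r = \frac{19}{81}$ ($r = - \frac{\left(- \frac{55}{9}\right) 1 + 4}{9} = - \frac{- \frac{55}{9} + 4}{9} = \left(- \frac{1}{9}\right) \left(- \frac{19}{9}\right) = \frac{19}{81} \approx 0.23457$)
$r O + \left(-2 - 4\right) 1 = \frac{19}{81} \cdot 8 + \left(-2 - 4\right) 1 = \frac{152}{81} - 6 = - \frac{334}{81}$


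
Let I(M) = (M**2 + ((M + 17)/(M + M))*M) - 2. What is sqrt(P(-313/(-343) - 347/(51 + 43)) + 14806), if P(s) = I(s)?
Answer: sqrt(3851216758643)/16121 ≈ 121.73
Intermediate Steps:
I(M) = 13/2 + M**2 + M/2 (I(M) = (M**2 + ((17 + M)/((2*M)))*M) - 2 = (M**2 + ((17 + M)*(1/(2*M)))*M) - 2 = (M**2 + ((17 + M)/(2*M))*M) - 2 = (M**2 + (17/2 + M/2)) - 2 = (17/2 + M**2 + M/2) - 2 = 13/2 + M**2 + M/2)
P(s) = 13/2 + s**2 + s/2
sqrt(P(-313/(-343) - 347/(51 + 43)) + 14806) = sqrt((13/2 + (-313/(-343) - 347/(51 + 43))**2 + (-313/(-343) - 347/(51 + 43))/2) + 14806) = sqrt((13/2 + (-313*(-1/343) - 347/94)**2 + (-313*(-1/343) - 347/94)/2) + 14806) = sqrt((13/2 + (313/343 - 347*1/94)**2 + (313/343 - 347*1/94)/2) + 14806) = sqrt((13/2 + (313/343 - 347/94)**2 + (313/343 - 347/94)/2) + 14806) = sqrt((13/2 + (-89599/32242)**2 + (1/2)*(-89599/32242)) + 14806) = sqrt((13/2 + 8027980801/1039546564 - 89599/64484) + 14806) = sqrt(3335151997/259886641 + 14806) = sqrt(3851216758643/259886641) = sqrt(3851216758643)/16121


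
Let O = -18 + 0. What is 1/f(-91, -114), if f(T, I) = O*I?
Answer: 1/2052 ≈ 0.00048733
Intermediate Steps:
O = -18
f(T, I) = -18*I
1/f(-91, -114) = 1/(-18*(-114)) = 1/2052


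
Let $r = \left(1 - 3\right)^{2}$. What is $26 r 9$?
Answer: $936$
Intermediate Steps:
$r = 4$ ($r = \left(-2\right)^{2} = 4$)
$26 r 9 = 26 \cdot 4 \cdot 9 = 104 \cdot 9 = 936$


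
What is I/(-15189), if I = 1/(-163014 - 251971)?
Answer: 1/6303207165 ≈ 1.5865e-10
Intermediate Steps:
I = -1/414985 (I = 1/(-414985) = -1/414985 ≈ -2.4097e-6)
I/(-15189) = -1/414985/(-15189) = -1/414985*(-1/15189) = 1/6303207165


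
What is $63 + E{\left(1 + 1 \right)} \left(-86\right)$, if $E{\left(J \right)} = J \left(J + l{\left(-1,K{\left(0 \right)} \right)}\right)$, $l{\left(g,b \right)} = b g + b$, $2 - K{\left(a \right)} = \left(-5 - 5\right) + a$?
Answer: $-281$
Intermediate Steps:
$K{\left(a \right)} = 12 - a$ ($K{\left(a \right)} = 2 - \left(\left(-5 - 5\right) + a\right) = 2 - \left(-10 + a\right) = 12 - a$)
$l{\left(g,b \right)} = b + b g$
$E{\left(J \right)} = J^{2}$ ($E{\left(J \right)} = J \left(J + \left(12 - 0\right) \left(1 - 1\right)\right) = J \left(J + \left(12 + 0\right) 0\right) = J \left(J + 12 \cdot 0\right) = J \left(J + 0\right) = J J = J^{2}$)
$63 + E{\left(1 + 1 \right)} \left(-86\right) = 63 + \left(1 + 1\right)^{2} \left(-86\right) = 63 + 2^{2} \left(-86\right) = 63 + 4 \left(-86\right) = 63 - 344 = -281$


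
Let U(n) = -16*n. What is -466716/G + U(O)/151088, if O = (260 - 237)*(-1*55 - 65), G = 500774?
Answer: -1512531474/2364404441 ≈ -0.63971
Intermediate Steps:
O = -2760 (O = 23*(-55 - 65) = 23*(-120) = -2760)
-466716/G + U(O)/151088 = -466716/500774 - 16*(-2760)/151088 = -466716*1/500774 + 44160*(1/151088) = -233358/250387 + 2760/9443 = -1512531474/2364404441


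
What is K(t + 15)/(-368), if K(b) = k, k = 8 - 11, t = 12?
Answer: 3/368 ≈ 0.0081522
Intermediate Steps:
k = -3
K(b) = -3
K(t + 15)/(-368) = -3/(-368) = -3*(-1/368) = 3/368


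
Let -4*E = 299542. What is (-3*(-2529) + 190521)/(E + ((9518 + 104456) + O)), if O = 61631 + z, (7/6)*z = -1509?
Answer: 2773512/1391965 ≈ 1.9925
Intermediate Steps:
E = -149771/2 (E = -1/4*299542 = -149771/2 ≈ -74886.)
z = -9054/7 (z = (6/7)*(-1509) = -9054/7 ≈ -1293.4)
O = 422363/7 (O = 61631 - 9054/7 = 422363/7 ≈ 60338.)
(-3*(-2529) + 190521)/(E + ((9518 + 104456) + O)) = (-3*(-2529) + 190521)/(-149771/2 + ((9518 + 104456) + 422363/7)) = (7587 + 190521)/(-149771/2 + (113974 + 422363/7)) = 198108/(-149771/2 + 1220181/7) = 198108/(1391965/14) = 198108*(14/1391965) = 2773512/1391965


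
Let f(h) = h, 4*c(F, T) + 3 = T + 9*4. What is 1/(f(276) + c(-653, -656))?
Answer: 4/481 ≈ 0.0083160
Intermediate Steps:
c(F, T) = 33/4 + T/4 (c(F, T) = -¾ + (T + 9*4)/4 = -¾ + (T + 36)/4 = -¾ + (36 + T)/4 = -¾ + (9 + T/4) = 33/4 + T/4)
1/(f(276) + c(-653, -656)) = 1/(276 + (33/4 + (¼)*(-656))) = 1/(276 + (33/4 - 164)) = 1/(276 - 623/4) = 1/(481/4) = 4/481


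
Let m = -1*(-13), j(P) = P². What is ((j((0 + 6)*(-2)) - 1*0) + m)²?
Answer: 24649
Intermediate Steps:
m = 13
((j((0 + 6)*(-2)) - 1*0) + m)² = ((((0 + 6)*(-2))² - 1*0) + 13)² = (((6*(-2))² + 0) + 13)² = (((-12)² + 0) + 13)² = ((144 + 0) + 13)² = (144 + 13)² = 157² = 24649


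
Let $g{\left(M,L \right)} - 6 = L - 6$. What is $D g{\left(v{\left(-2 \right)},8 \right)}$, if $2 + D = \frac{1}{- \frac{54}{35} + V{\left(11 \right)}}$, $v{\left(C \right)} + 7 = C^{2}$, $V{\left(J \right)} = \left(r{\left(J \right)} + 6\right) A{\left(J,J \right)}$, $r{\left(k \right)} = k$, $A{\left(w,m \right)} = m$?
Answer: $- \frac{103576}{6491} \approx -15.957$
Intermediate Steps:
$V{\left(J \right)} = J \left(6 + J\right)$ ($V{\left(J \right)} = \left(J + 6\right) J = \left(6 + J\right) J = J \left(6 + J\right)$)
$v{\left(C \right)} = -7 + C^{2}$
$g{\left(M,L \right)} = L$ ($g{\left(M,L \right)} = 6 + \left(L - 6\right) = 6 + \left(-6 + L\right) = L$)
$D = - \frac{12947}{6491}$ ($D = -2 + \frac{1}{- \frac{54}{35} + 11 \left(6 + 11\right)} = -2 + \frac{1}{\left(-54\right) \frac{1}{35} + 11 \cdot 17} = -2 + \frac{1}{- \frac{54}{35} + 187} = -2 + \frac{1}{\frac{6491}{35}} = -2 + \frac{35}{6491} = - \frac{12947}{6491} \approx -1.9946$)
$D g{\left(v{\left(-2 \right)},8 \right)} = \left(- \frac{12947}{6491}\right) 8 = - \frac{103576}{6491}$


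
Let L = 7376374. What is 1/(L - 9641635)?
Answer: -1/2265261 ≈ -4.4145e-7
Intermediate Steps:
1/(L - 9641635) = 1/(7376374 - 9641635) = 1/(-2265261) = -1/2265261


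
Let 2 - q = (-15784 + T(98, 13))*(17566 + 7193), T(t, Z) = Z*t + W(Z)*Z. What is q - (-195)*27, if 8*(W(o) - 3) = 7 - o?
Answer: 1434136625/4 ≈ 3.5853e+8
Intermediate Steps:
W(o) = 31/8 - o/8 (W(o) = 3 + (7 - o)/8 = 3 + (7/8 - o/8) = 31/8 - o/8)
T(t, Z) = Z*t + Z*(31/8 - Z/8) (T(t, Z) = Z*t + (31/8 - Z/8)*Z = Z*t + Z*(31/8 - Z/8))
q = 1434115565/4 (q = 2 - (-15784 + (⅛)*13*(31 - 1*13 + 8*98))*(17566 + 7193) = 2 - (-15784 + (⅛)*13*(31 - 13 + 784))*24759 = 2 - (-15784 + (⅛)*13*802)*24759 = 2 - (-15784 + 5213/4)*24759 = 2 - (-57923)*24759/4 = 2 - 1*(-1434115557/4) = 2 + 1434115557/4 = 1434115565/4 ≈ 3.5853e+8)
q - (-195)*27 = 1434115565/4 - (-195)*27 = 1434115565/4 - 1*(-5265) = 1434115565/4 + 5265 = 1434136625/4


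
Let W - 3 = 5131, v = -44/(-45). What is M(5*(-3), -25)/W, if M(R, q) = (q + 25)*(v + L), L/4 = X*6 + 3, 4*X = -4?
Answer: 0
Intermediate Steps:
X = -1 (X = (¼)*(-4) = -1)
v = 44/45 (v = -44*(-1/45) = 44/45 ≈ 0.97778)
L = -12 (L = 4*(-1*6 + 3) = 4*(-6 + 3) = 4*(-3) = -12)
W = 5134 (W = 3 + 5131 = 5134)
M(R, q) = -2480/9 - 496*q/45 (M(R, q) = (q + 25)*(44/45 - 12) = (25 + q)*(-496/45) = -2480/9 - 496*q/45)
M(5*(-3), -25)/W = (-2480/9 - 496/45*(-25))/5134 = (-2480/9 + 2480/9)*(1/5134) = 0*(1/5134) = 0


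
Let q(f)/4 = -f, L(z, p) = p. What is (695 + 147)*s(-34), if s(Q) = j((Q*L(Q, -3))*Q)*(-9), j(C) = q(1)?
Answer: 30312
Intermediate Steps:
q(f) = -4*f (q(f) = 4*(-f) = -4*f)
j(C) = -4 (j(C) = -4*1 = -4)
s(Q) = 36 (s(Q) = -4*(-9) = 36)
(695 + 147)*s(-34) = (695 + 147)*36 = 842*36 = 30312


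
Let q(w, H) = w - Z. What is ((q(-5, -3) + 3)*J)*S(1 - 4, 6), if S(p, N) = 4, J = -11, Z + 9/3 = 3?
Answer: 88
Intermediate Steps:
Z = 0 (Z = -3 + 3 = 0)
q(w, H) = w (q(w, H) = w - 1*0 = w + 0 = w)
((q(-5, -3) + 3)*J)*S(1 - 4, 6) = ((-5 + 3)*(-11))*4 = -2*(-11)*4 = 22*4 = 88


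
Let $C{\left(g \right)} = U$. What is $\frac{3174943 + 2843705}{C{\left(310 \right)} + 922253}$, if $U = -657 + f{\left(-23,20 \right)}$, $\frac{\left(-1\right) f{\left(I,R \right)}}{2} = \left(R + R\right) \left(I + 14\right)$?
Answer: $\frac{1504662}{230579} \approx 6.5256$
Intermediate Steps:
$f{\left(I,R \right)} = - 4 R \left(14 + I\right)$ ($f{\left(I,R \right)} = - 2 \left(R + R\right) \left(I + 14\right) = - 2 \cdot 2 R \left(14 + I\right) = - 4 R \left(14 + I\right)$)
$U = 63$ ($U = -657 - 80 \left(14 - 23\right) = -657 - 80 \left(-9\right) = -657 + 720 = 63$)
$C{\left(g \right)} = 63$
$\frac{3174943 + 2843705}{C{\left(310 \right)} + 922253} = \frac{3174943 + 2843705}{63 + 922253} = \frac{6018648}{922316} = 6018648 \cdot \frac{1}{922316} = \frac{1504662}{230579}$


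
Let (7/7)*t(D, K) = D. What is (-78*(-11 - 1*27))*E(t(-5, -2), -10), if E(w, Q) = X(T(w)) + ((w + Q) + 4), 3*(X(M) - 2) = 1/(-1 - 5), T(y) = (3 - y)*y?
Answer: -80522/3 ≈ -26841.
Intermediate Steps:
T(y) = y*(3 - y)
t(D, K) = D
X(M) = 35/18 (X(M) = 2 + 1/(3*(-1 - 5)) = 2 + (⅓)/(-6) = 2 + (⅓)*(-⅙) = 2 - 1/18 = 35/18)
E(w, Q) = 107/18 + Q + w (E(w, Q) = 35/18 + ((w + Q) + 4) = 35/18 + ((Q + w) + 4) = 35/18 + (4 + Q + w) = 107/18 + Q + w)
(-78*(-11 - 1*27))*E(t(-5, -2), -10) = (-78*(-11 - 1*27))*(107/18 - 10 - 5) = -78*(-11 - 27)*(-163/18) = -78*(-38)*(-163/18) = 2964*(-163/18) = -80522/3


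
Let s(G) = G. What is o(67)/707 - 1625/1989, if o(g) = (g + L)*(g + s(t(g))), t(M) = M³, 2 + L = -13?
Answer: 2393315105/108171 ≈ 22125.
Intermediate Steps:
L = -15 (L = -2 - 13 = -15)
o(g) = (-15 + g)*(g + g³) (o(g) = (g - 15)*(g + g³) = (-15 + g)*(g + g³))
o(67)/707 - 1625/1989 = (67*(-15 + 67 + 67³ - 15*67²))/707 - 1625/1989 = (67*(-15 + 67 + 300763 - 15*4489))*(1/707) - 1625*1/1989 = (67*(-15 + 67 + 300763 - 67335))*(1/707) - 125/153 = (67*233480)*(1/707) - 125/153 = 15643160*(1/707) - 125/153 = 15643160/707 - 125/153 = 2393315105/108171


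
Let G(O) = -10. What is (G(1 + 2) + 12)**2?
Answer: 4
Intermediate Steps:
(G(1 + 2) + 12)**2 = (-10 + 12)**2 = 2**2 = 4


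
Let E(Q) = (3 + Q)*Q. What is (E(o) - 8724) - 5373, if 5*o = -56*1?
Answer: -350129/25 ≈ -14005.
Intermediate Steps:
o = -56/5 (o = (-56*1)/5 = (⅕)*(-56) = -56/5 ≈ -11.200)
E(Q) = Q*(3 + Q)
(E(o) - 8724) - 5373 = (-56*(3 - 56/5)/5 - 8724) - 5373 = (-56/5*(-41/5) - 8724) - 5373 = (2296/25 - 8724) - 5373 = -215804/25 - 5373 = -350129/25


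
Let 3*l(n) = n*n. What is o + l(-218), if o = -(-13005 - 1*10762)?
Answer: 118825/3 ≈ 39608.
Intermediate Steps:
l(n) = n²/3 (l(n) = (n*n)/3 = n²/3)
o = 23767 (o = -(-13005 - 10762) = -1*(-23767) = 23767)
o + l(-218) = 23767 + (⅓)*(-218)² = 23767 + (⅓)*47524 = 23767 + 47524/3 = 118825/3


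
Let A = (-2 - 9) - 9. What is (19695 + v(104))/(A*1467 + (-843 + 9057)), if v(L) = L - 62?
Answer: -6579/7042 ≈ -0.93425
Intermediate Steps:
A = -20 (A = -11 - 9 = -20)
v(L) = -62 + L
(19695 + v(104))/(A*1467 + (-843 + 9057)) = (19695 + (-62 + 104))/(-20*1467 + (-843 + 9057)) = (19695 + 42)/(-29340 + 8214) = 19737/(-21126) = 19737*(-1/21126) = -6579/7042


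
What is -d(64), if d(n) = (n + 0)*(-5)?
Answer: 320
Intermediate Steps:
d(n) = -5*n (d(n) = n*(-5) = -5*n)
-d(64) = -(-5)*64 = -1*(-320) = 320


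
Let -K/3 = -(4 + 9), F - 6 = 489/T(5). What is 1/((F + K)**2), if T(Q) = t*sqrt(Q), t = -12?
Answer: 400/(900 - 163*sqrt(5))**2 ≈ 0.0013948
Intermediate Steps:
T(Q) = -12*sqrt(Q)
F = 6 - 163*sqrt(5)/20 (F = 6 + 489/((-12*sqrt(5))) = 6 + 489*(-sqrt(5)/60) = 6 - 163*sqrt(5)/20 ≈ -12.224)
K = 39 (K = -(-3)*(4 + 9) = -(-3)*13 = -3*(-13) = 39)
1/((F + K)**2) = 1/(((6 - 163*sqrt(5)/20) + 39)**2) = 1/((45 - 163*sqrt(5)/20)**2) = (45 - 163*sqrt(5)/20)**(-2)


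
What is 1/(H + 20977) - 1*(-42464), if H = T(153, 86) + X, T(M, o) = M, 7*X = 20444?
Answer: 7148984263/168354 ≈ 42464.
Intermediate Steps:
X = 20444/7 (X = (⅐)*20444 = 20444/7 ≈ 2920.6)
H = 21515/7 (H = 153 + 20444/7 = 21515/7 ≈ 3073.6)
1/(H + 20977) - 1*(-42464) = 1/(21515/7 + 20977) - 1*(-42464) = 1/(168354/7) + 42464 = 7/168354 + 42464 = 7148984263/168354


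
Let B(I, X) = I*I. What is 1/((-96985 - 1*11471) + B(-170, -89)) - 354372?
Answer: -28192418833/79556 ≈ -3.5437e+5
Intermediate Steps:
B(I, X) = I**2
1/((-96985 - 1*11471) + B(-170, -89)) - 354372 = 1/((-96985 - 1*11471) + (-170)**2) - 354372 = 1/((-96985 - 11471) + 28900) - 354372 = 1/(-108456 + 28900) - 354372 = 1/(-79556) - 354372 = -1/79556 - 354372 = -28192418833/79556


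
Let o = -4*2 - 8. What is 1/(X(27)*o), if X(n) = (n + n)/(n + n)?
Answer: -1/16 ≈ -0.062500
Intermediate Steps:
X(n) = 1 (X(n) = (2*n)/((2*n)) = (2*n)*(1/(2*n)) = 1)
o = -16 (o = -8 - 8 = -16)
1/(X(27)*o) = 1/(1*(-16)) = 1/(-16) = -1/16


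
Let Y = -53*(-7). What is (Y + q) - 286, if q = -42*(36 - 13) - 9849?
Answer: -10730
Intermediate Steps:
Y = 371
q = -10815 (q = -42*23 - 9849 = -966 - 9849 = -10815)
(Y + q) - 286 = (371 - 10815) - 286 = -10444 - 286 = -10730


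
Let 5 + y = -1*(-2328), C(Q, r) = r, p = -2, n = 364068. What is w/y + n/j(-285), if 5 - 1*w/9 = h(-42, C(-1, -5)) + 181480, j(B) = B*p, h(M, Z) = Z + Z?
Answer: -14197581/220685 ≈ -64.334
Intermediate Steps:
h(M, Z) = 2*Z
j(B) = -2*B (j(B) = B*(-2) = -2*B)
w = -1633185 (w = 45 - 9*(2*(-5) + 181480) = 45 - 9*(-10 + 181480) = 45 - 9*181470 = 45 - 1633230 = -1633185)
y = 2323 (y = -5 - 1*(-2328) = -5 + 2328 = 2323)
w/y + n/j(-285) = -1633185/2323 + 364068/((-2*(-285))) = -1633185*1/2323 + 364068/570 = -1633185/2323 + 364068*(1/570) = -1633185/2323 + 60678/95 = -14197581/220685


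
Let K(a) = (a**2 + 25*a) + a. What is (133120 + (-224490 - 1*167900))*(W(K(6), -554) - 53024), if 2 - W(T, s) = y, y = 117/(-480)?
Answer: 219951211887/16 ≈ 1.3747e+10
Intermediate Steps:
K(a) = a**2 + 26*a
y = -39/160 (y = 117*(-1/480) = -39/160 ≈ -0.24375)
W(T, s) = 359/160 (W(T, s) = 2 - 1*(-39/160) = 2 + 39/160 = 359/160)
(133120 + (-224490 - 1*167900))*(W(K(6), -554) - 53024) = (133120 + (-224490 - 1*167900))*(359/160 - 53024) = (133120 + (-224490 - 167900))*(-8483481/160) = (133120 - 392390)*(-8483481/160) = -259270*(-8483481/160) = 219951211887/16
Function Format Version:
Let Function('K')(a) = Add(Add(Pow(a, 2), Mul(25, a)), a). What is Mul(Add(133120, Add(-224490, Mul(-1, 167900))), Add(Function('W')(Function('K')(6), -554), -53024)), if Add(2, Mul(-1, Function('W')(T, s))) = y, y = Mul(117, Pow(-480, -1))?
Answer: Rational(219951211887, 16) ≈ 1.3747e+10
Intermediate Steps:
Function('K')(a) = Add(Pow(a, 2), Mul(26, a))
y = Rational(-39, 160) (y = Mul(117, Rational(-1, 480)) = Rational(-39, 160) ≈ -0.24375)
Function('W')(T, s) = Rational(359, 160) (Function('W')(T, s) = Add(2, Mul(-1, Rational(-39, 160))) = Add(2, Rational(39, 160)) = Rational(359, 160))
Mul(Add(133120, Add(-224490, Mul(-1, 167900))), Add(Function('W')(Function('K')(6), -554), -53024)) = Mul(Add(133120, Add(-224490, Mul(-1, 167900))), Add(Rational(359, 160), -53024)) = Mul(Add(133120, Add(-224490, -167900)), Rational(-8483481, 160)) = Mul(Add(133120, -392390), Rational(-8483481, 160)) = Mul(-259270, Rational(-8483481, 160)) = Rational(219951211887, 16)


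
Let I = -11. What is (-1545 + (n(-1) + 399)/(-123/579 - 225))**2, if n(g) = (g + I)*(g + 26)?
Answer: 4512356620801929/1889293156 ≈ 2.3884e+6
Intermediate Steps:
n(g) = (-11 + g)*(26 + g) (n(g) = (g - 11)*(g + 26) = (-11 + g)*(26 + g))
(-1545 + (n(-1) + 399)/(-123/579 - 225))**2 = (-1545 + ((-286 + (-1)**2 + 15*(-1)) + 399)/(-123/579 - 225))**2 = (-1545 + ((-286 + 1 - 15) + 399)/(-123*1/579 - 225))**2 = (-1545 + (-300 + 399)/(-41/193 - 225))**2 = (-1545 + 99/(-43466/193))**2 = (-1545 + 99*(-193/43466))**2 = (-1545 - 19107/43466)**2 = (-67174077/43466)**2 = 4512356620801929/1889293156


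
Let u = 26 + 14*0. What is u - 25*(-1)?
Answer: 51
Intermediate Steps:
u = 26 (u = 26 + 0 = 26)
u - 25*(-1) = 26 - 25*(-1) = 26 + 25 = 51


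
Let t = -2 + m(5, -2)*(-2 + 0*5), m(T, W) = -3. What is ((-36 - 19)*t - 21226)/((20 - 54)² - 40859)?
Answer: 21446/39703 ≈ 0.54016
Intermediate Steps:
t = 4 (t = -2 - 3*(-2 + 0*5) = -2 - 3*(-2 + 0) = -2 - 3*(-2) = -2 + 6 = 4)
((-36 - 19)*t - 21226)/((20 - 54)² - 40859) = ((-36 - 19)*4 - 21226)/((20 - 54)² - 40859) = (-55*4 - 21226)/((-34)² - 40859) = (-220 - 21226)/(1156 - 40859) = -21446/(-39703) = -21446*(-1/39703) = 21446/39703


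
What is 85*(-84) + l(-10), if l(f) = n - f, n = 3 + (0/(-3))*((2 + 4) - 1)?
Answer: -7127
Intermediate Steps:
n = 3 (n = 3 + (0*(-⅓))*(6 - 1) = 3 + 0*5 = 3 + 0 = 3)
l(f) = 3 - f
85*(-84) + l(-10) = 85*(-84) + (3 - 1*(-10)) = -7140 + (3 + 10) = -7140 + 13 = -7127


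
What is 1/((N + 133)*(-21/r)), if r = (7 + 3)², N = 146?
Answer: -100/5859 ≈ -0.017068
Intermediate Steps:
r = 100 (r = 10² = 100)
1/((N + 133)*(-21/r)) = 1/((146 + 133)*(-21/100)) = 1/(279*(-21*1/100)) = 1/(279*(-21/100)) = 1/(-5859/100) = -100/5859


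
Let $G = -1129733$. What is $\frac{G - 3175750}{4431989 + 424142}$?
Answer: $- \frac{615069}{693733} \approx -0.88661$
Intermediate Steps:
$\frac{G - 3175750}{4431989 + 424142} = \frac{-1129733 - 3175750}{4431989 + 424142} = - \frac{4305483}{4856131} = \left(-4305483\right) \frac{1}{4856131} = - \frac{615069}{693733}$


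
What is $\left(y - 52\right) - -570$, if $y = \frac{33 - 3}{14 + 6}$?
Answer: $\frac{1039}{2} \approx 519.5$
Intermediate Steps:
$y = \frac{3}{2}$ ($y = \frac{33 + \left(-15 + 12\right)}{20} = \left(33 - 3\right) \frac{1}{20} = 30 \cdot \frac{1}{20} = \frac{3}{2} \approx 1.5$)
$\left(y - 52\right) - -570 = \left(\frac{3}{2} - 52\right) - -570 = - \frac{101}{2} + 570 = \frac{1039}{2}$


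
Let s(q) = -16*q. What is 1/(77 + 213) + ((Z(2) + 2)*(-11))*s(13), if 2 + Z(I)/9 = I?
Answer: 1327041/290 ≈ 4576.0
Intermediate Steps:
Z(I) = -18 + 9*I
1/(77 + 213) + ((Z(2) + 2)*(-11))*s(13) = 1/(77 + 213) + (((-18 + 9*2) + 2)*(-11))*(-16*13) = 1/290 + (((-18 + 18) + 2)*(-11))*(-208) = 1/290 + ((0 + 2)*(-11))*(-208) = 1/290 + (2*(-11))*(-208) = 1/290 - 22*(-208) = 1/290 + 4576 = 1327041/290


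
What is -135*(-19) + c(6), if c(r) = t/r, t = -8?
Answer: 7691/3 ≈ 2563.7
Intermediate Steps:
c(r) = -8/r
-135*(-19) + c(6) = -135*(-19) - 8/6 = 2565 - 8*⅙ = 2565 - 4/3 = 7691/3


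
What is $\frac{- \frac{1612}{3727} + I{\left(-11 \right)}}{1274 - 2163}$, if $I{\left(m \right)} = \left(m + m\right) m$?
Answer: $- \frac{900322}{3313303} \approx -0.27173$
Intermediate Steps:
$I{\left(m \right)} = 2 m^{2}$ ($I{\left(m \right)} = 2 m m = 2 m^{2}$)
$\frac{- \frac{1612}{3727} + I{\left(-11 \right)}}{1274 - 2163} = \frac{- \frac{1612}{3727} + 2 \left(-11\right)^{2}}{1274 - 2163} = \frac{\left(-1612\right) \frac{1}{3727} + 2 \cdot 121}{-889} = \left(- \frac{1612}{3727} + 242\right) \left(- \frac{1}{889}\right) = \frac{900322}{3727} \left(- \frac{1}{889}\right) = - \frac{900322}{3313303}$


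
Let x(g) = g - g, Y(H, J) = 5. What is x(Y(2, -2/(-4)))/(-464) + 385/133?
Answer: 55/19 ≈ 2.8947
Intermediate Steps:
x(g) = 0
x(Y(2, -2/(-4)))/(-464) + 385/133 = 0/(-464) + 385/133 = 0*(-1/464) + 385*(1/133) = 0 + 55/19 = 55/19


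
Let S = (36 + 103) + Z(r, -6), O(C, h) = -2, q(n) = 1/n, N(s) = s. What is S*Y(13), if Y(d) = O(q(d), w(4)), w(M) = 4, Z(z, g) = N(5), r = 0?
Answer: -288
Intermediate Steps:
Z(z, g) = 5
Y(d) = -2
S = 144 (S = (36 + 103) + 5 = 139 + 5 = 144)
S*Y(13) = 144*(-2) = -288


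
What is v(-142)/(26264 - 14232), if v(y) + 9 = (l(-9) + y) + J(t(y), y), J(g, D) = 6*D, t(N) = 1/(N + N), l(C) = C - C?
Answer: -1003/12032 ≈ -0.083361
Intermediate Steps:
l(C) = 0
t(N) = 1/(2*N)
v(y) = -9 + 7*y (v(y) = -9 + ((0 + y) + 6*y) = -9 + (y + 6*y) = -9 + 7*y)
v(-142)/(26264 - 14232) = (-9 + 7*(-142))/(26264 - 14232) = (-9 - 994)/12032 = -1003*1/12032 = -1003/12032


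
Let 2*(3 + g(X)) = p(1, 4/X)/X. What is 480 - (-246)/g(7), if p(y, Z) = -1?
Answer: 17196/43 ≈ 399.91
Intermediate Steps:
g(X) = -3 - 1/(2*X) (g(X) = -3 + (-1/X)/2 = -3 - 1/(2*X))
480 - (-246)/g(7) = 480 - (-246)/(-3 - 1/2/7) = 480 - (-246)/(-3 - 1/2*1/7) = 480 - (-246)/(-3 - 1/14) = 480 - (-246)/(-43/14) = 480 - (-246)*(-14)/43 = 480 - 1*3444/43 = 480 - 3444/43 = 17196/43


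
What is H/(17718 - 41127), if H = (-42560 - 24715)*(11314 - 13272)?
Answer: -14636050/2601 ≈ -5627.1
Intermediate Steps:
H = 131724450 (H = -67275*(-1958) = 131724450)
H/(17718 - 41127) = 131724450/(17718 - 41127) = 131724450/(-23409) = 131724450*(-1/23409) = -14636050/2601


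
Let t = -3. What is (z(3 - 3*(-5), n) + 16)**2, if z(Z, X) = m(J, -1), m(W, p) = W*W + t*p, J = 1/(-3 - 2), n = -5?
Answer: 226576/625 ≈ 362.52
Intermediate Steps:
J = -1/5 (J = 1/(-5) = -1/5 ≈ -0.20000)
m(W, p) = W**2 - 3*p (m(W, p) = W*W - 3*p = W**2 - 3*p)
z(Z, X) = 76/25 (z(Z, X) = (-1/5)**2 - 3*(-1) = 1/25 + 3 = 76/25)
(z(3 - 3*(-5), n) + 16)**2 = (76/25 + 16)**2 = (476/25)**2 = 226576/625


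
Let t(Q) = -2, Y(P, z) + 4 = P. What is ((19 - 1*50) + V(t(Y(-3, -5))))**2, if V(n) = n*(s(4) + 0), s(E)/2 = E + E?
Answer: 3969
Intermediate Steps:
Y(P, z) = -4 + P
s(E) = 4*E (s(E) = 2*(E + E) = 2*(2*E) = 4*E)
V(n) = 16*n (V(n) = n*(4*4 + 0) = n*(16 + 0) = n*16 = 16*n)
((19 - 1*50) + V(t(Y(-3, -5))))**2 = ((19 - 1*50) + 16*(-2))**2 = ((19 - 50) - 32)**2 = (-31 - 32)**2 = (-63)**2 = 3969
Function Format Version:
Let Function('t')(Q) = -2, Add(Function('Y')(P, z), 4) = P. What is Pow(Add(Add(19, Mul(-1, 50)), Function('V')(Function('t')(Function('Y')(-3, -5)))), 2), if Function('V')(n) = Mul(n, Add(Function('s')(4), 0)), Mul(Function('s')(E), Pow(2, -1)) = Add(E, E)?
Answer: 3969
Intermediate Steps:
Function('Y')(P, z) = Add(-4, P)
Function('s')(E) = Mul(4, E) (Function('s')(E) = Mul(2, Add(E, E)) = Mul(2, Mul(2, E)) = Mul(4, E))
Function('V')(n) = Mul(16, n) (Function('V')(n) = Mul(n, Add(Mul(4, 4), 0)) = Mul(n, Add(16, 0)) = Mul(n, 16) = Mul(16, n))
Pow(Add(Add(19, Mul(-1, 50)), Function('V')(Function('t')(Function('Y')(-3, -5)))), 2) = Pow(Add(Add(19, Mul(-1, 50)), Mul(16, -2)), 2) = Pow(Add(Add(19, -50), -32), 2) = Pow(Add(-31, -32), 2) = Pow(-63, 2) = 3969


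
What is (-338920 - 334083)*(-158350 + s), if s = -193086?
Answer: 236517482308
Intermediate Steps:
(-338920 - 334083)*(-158350 + s) = (-338920 - 334083)*(-158350 - 193086) = -673003*(-351436) = 236517482308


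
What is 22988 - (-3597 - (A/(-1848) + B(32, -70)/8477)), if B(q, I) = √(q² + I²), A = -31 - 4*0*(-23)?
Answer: 49129111/1848 + 2*√1481/8477 ≈ 26585.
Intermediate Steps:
A = -31 (A = -31 + 0*(-23) = -31 + 0 = -31)
B(q, I) = √(I² + q²)
22988 - (-3597 - (A/(-1848) + B(32, -70)/8477)) = 22988 - (-3597 - (-31/(-1848) + √((-70)² + 32²)/8477)) = 22988 - (-3597 - (-31*(-1/1848) + √(4900 + 1024)*(1/8477))) = 22988 - (-3597 - (31/1848 + √5924*(1/8477))) = 22988 - (-3597 - (31/1848 + (2*√1481)*(1/8477))) = 22988 - (-3597 - (31/1848 + 2*√1481/8477)) = 22988 - (-3597 + (-31/1848 - 2*√1481/8477)) = 22988 - (-6647287/1848 - 2*√1481/8477) = 22988 + (6647287/1848 + 2*√1481/8477) = 49129111/1848 + 2*√1481/8477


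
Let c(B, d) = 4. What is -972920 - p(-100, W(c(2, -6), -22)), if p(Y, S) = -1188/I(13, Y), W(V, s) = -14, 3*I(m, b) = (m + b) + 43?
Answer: -973001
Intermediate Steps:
I(m, b) = 43/3 + b/3 + m/3 (I(m, b) = ((m + b) + 43)/3 = ((b + m) + 43)/3 = (43 + b + m)/3 = 43/3 + b/3 + m/3)
p(Y, S) = -1188/(56/3 + Y/3) (p(Y, S) = -1188/(43/3 + Y/3 + (⅓)*13) = -1188/(43/3 + Y/3 + 13/3) = -1188/(56/3 + Y/3))
-972920 - p(-100, W(c(2, -6), -22)) = -972920 - (-3564)/(56 - 100) = -972920 - (-3564)/(-44) = -972920 - (-3564)*(-1)/44 = -972920 - 1*81 = -972920 - 81 = -973001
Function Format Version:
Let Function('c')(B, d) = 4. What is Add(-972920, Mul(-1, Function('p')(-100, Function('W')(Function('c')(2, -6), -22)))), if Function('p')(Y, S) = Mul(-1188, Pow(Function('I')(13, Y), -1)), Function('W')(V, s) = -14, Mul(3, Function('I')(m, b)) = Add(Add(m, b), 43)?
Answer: -973001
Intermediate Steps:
Function('I')(m, b) = Add(Rational(43, 3), Mul(Rational(1, 3), b), Mul(Rational(1, 3), m)) (Function('I')(m, b) = Mul(Rational(1, 3), Add(Add(m, b), 43)) = Mul(Rational(1, 3), Add(Add(b, m), 43)) = Mul(Rational(1, 3), Add(43, b, m)) = Add(Rational(43, 3), Mul(Rational(1, 3), b), Mul(Rational(1, 3), m)))
Function('p')(Y, S) = Mul(-1188, Pow(Add(Rational(56, 3), Mul(Rational(1, 3), Y)), -1)) (Function('p')(Y, S) = Mul(-1188, Pow(Add(Rational(43, 3), Mul(Rational(1, 3), Y), Mul(Rational(1, 3), 13)), -1)) = Mul(-1188, Pow(Add(Rational(43, 3), Mul(Rational(1, 3), Y), Rational(13, 3)), -1)) = Mul(-1188, Pow(Add(Rational(56, 3), Mul(Rational(1, 3), Y)), -1)))
Add(-972920, Mul(-1, Function('p')(-100, Function('W')(Function('c')(2, -6), -22)))) = Add(-972920, Mul(-1, Mul(-3564, Pow(Add(56, -100), -1)))) = Add(-972920, Mul(-1, Mul(-3564, Pow(-44, -1)))) = Add(-972920, Mul(-1, Mul(-3564, Rational(-1, 44)))) = Add(-972920, Mul(-1, 81)) = Add(-972920, -81) = -973001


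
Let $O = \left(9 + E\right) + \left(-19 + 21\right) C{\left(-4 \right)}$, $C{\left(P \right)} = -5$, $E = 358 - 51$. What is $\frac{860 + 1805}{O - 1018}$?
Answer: $- \frac{2665}{712} \approx -3.743$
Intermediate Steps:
$E = 307$ ($E = 358 - 51 = 307$)
$O = 306$ ($O = \left(9 + 307\right) + \left(-19 + 21\right) \left(-5\right) = 316 + 2 \left(-5\right) = 316 - 10 = 306$)
$\frac{860 + 1805}{O - 1018} = \frac{860 + 1805}{306 - 1018} = \frac{2665}{-712} = 2665 \left(- \frac{1}{712}\right) = - \frac{2665}{712}$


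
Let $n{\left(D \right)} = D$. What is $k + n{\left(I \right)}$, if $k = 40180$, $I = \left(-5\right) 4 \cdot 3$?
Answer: $40120$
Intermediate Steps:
$I = -60$ ($I = \left(-20\right) 3 = -60$)
$k + n{\left(I \right)} = 40180 - 60 = 40120$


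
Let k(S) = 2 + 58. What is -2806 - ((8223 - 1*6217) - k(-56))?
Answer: -4752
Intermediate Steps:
k(S) = 60
-2806 - ((8223 - 1*6217) - k(-56)) = -2806 - ((8223 - 1*6217) - 1*60) = -2806 - ((8223 - 6217) - 60) = -2806 - (2006 - 60) = -2806 - 1*1946 = -2806 - 1946 = -4752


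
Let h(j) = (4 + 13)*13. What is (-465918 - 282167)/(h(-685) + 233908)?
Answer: -748085/234129 ≈ -3.1952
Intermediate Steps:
h(j) = 221 (h(j) = 17*13 = 221)
(-465918 - 282167)/(h(-685) + 233908) = (-465918 - 282167)/(221 + 233908) = -748085/234129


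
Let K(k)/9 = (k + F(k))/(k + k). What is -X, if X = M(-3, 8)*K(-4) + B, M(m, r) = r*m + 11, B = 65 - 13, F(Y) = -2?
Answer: 143/4 ≈ 35.750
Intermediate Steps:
B = 52
M(m, r) = 11 + m*r (M(m, r) = m*r + 11 = 11 + m*r)
K(k) = 9*(-2 + k)/(2*k) (K(k) = 9*((k - 2)/(k + k)) = 9*((-2 + k)/((2*k))) = 9*((-2 + k)*(1/(2*k))) = 9*((-2 + k)/(2*k)) = 9*(-2 + k)/(2*k))
X = -143/4 (X = (11 - 3*8)*(9/2 - 9/(-4)) + 52 = (11 - 24)*(9/2 - 9*(-¼)) + 52 = -13*(9/2 + 9/4) + 52 = -13*27/4 + 52 = -351/4 + 52 = -143/4 ≈ -35.750)
-X = -1*(-143/4) = 143/4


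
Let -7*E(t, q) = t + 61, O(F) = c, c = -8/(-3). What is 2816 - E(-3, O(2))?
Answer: 19770/7 ≈ 2824.3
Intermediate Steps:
c = 8/3 (c = -8*(-1/3) = 8/3 ≈ 2.6667)
O(F) = 8/3
E(t, q) = -61/7 - t/7 (E(t, q) = -(t + 61)/7 = -(61 + t)/7 = -61/7 - t/7)
2816 - E(-3, O(2)) = 2816 - (-61/7 - 1/7*(-3)) = 2816 - (-61/7 + 3/7) = 2816 - 1*(-58/7) = 2816 + 58/7 = 19770/7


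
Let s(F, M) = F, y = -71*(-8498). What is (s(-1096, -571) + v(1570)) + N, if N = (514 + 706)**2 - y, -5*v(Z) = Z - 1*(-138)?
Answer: 4418022/5 ≈ 8.8360e+5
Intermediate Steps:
v(Z) = -138/5 - Z/5 (v(Z) = -(Z - 1*(-138))/5 = -(Z + 138)/5 = -(138 + Z)/5 = -138/5 - Z/5)
y = 603358
N = 885042 (N = (514 + 706)**2 - 1*603358 = 1220**2 - 603358 = 1488400 - 603358 = 885042)
(s(-1096, -571) + v(1570)) + N = (-1096 + (-138/5 - 1/5*1570)) + 885042 = (-1096 + (-138/5 - 314)) + 885042 = (-1096 - 1708/5) + 885042 = -7188/5 + 885042 = 4418022/5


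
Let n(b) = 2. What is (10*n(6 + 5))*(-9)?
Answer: -180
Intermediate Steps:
(10*n(6 + 5))*(-9) = (10*2)*(-9) = 20*(-9) = -180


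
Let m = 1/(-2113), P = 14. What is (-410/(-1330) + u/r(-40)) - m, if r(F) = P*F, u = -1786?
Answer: 39321911/11241160 ≈ 3.4980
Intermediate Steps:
r(F) = 14*F
m = -1/2113 ≈ -0.00047326
(-410/(-1330) + u/r(-40)) - m = (-410/(-1330) - 1786/(14*(-40))) - 1*(-1/2113) = (-410*(-1/1330) - 1786/(-560)) + 1/2113 = (41/133 - 1786*(-1/560)) + 1/2113 = (41/133 + 893/280) + 1/2113 = 18607/5320 + 1/2113 = 39321911/11241160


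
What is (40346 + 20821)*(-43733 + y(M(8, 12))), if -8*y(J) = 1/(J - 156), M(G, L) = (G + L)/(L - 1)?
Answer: -36294621991611/13568 ≈ -2.6750e+9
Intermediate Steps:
M(G, L) = (G + L)/(-1 + L)
y(J) = -1/(8*(-156 + J)) (y(J) = -1/(8*(J - 156)) = -1/(8*(-156 + J)))
(40346 + 20821)*(-43733 + y(M(8, 12))) = (40346 + 20821)*(-43733 - 1/(-1248 + 8*((8 + 12)/(-1 + 12)))) = 61167*(-43733 - 1/(-1248 + 8*(20/11))) = 61167*(-43733 - 1/(-1248 + 160/11)) = 61167*(-43733 - 1/(-13568/11)) = 61167*(-43733 - 1*(-11/13568)) = 61167*(-43733 + 11/13568) = 61167*(-593369333/13568) = -36294621991611/13568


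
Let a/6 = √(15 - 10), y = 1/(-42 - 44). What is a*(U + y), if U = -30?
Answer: -7743*√5/43 ≈ -402.65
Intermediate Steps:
y = -1/86 (y = 1/(-86) = -1/86 ≈ -0.011628)
a = 6*√5 (a = 6*√(15 - 10) = 6*√5 ≈ 13.416)
a*(U + y) = (6*√5)*(-30 - 1/86) = (6*√5)*(-2581/86) = -7743*√5/43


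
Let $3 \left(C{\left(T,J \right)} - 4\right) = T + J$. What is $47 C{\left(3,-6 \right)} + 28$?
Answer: $169$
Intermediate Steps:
$C{\left(T,J \right)} = 4 + \frac{J}{3} + \frac{T}{3}$ ($C{\left(T,J \right)} = 4 + \frac{T + J}{3} = 4 + \frac{J + T}{3} = 4 + \left(\frac{J}{3} + \frac{T}{3}\right) = 4 + \frac{J}{3} + \frac{T}{3}$)
$47 C{\left(3,-6 \right)} + 28 = 47 \left(4 + \frac{1}{3} \left(-6\right) + \frac{1}{3} \cdot 3\right) + 28 = 47 \left(4 - 2 + 1\right) + 28 = 47 \cdot 3 + 28 = 141 + 28 = 169$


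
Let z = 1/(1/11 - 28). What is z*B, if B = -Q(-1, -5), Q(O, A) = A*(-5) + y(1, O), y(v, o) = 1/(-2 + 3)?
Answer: 286/307 ≈ 0.93160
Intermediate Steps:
y(v, o) = 1 (y(v, o) = 1/1 = 1)
Q(O, A) = 1 - 5*A (Q(O, A) = A*(-5) + 1 = -5*A + 1 = 1 - 5*A)
B = -26 (B = -(1 - 5*(-5)) = -(1 + 25) = -1*26 = -26)
z = -11/307 (z = 1/(1/11 - 28) = 1/(-307/11) = -11/307 ≈ -0.035831)
z*B = -11/307*(-26) = 286/307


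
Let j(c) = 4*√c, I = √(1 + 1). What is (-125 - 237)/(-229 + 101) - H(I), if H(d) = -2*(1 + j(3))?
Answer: 309/64 + 8*√3 ≈ 18.685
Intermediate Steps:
I = √2 ≈ 1.4142
H(d) = -2 - 8*√3 (H(d) = -2*(1 + 4*√3) = -2 - 8*√3)
(-125 - 237)/(-229 + 101) - H(I) = (-125 - 237)/(-229 + 101) - (-2 - 8*√3) = -362/(-128) + (2 + 8*√3) = -362*(-1/128) + (2 + 8*√3) = 181/64 + (2 + 8*√3) = 309/64 + 8*√3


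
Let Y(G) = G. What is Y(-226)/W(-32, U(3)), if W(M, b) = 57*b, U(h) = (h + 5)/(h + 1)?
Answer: -113/57 ≈ -1.9825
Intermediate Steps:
U(h) = (5 + h)/(1 + h)
Y(-226)/W(-32, U(3)) = -226*(1 + 3)/(57*(5 + 3)) = -226/(57*(8/4)) = -226/(57*((1/4)*8)) = -226/(57*2) = -226/114 = -226*1/114 = -113/57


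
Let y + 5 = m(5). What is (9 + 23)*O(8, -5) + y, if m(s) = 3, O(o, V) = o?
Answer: 254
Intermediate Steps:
y = -2 (y = -5 + 3 = -2)
(9 + 23)*O(8, -5) + y = (9 + 23)*8 - 2 = 32*8 - 2 = 256 - 2 = 254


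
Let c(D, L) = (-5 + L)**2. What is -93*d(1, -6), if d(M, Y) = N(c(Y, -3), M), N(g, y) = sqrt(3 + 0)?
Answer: -93*sqrt(3) ≈ -161.08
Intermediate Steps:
N(g, y) = sqrt(3)
d(M, Y) = sqrt(3)
-93*d(1, -6) = -93*sqrt(3)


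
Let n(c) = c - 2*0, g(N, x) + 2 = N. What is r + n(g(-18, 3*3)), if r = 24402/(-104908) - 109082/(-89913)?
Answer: -89701171325/4716296502 ≈ -19.019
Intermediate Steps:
g(N, x) = -2 + N
n(c) = c (n(c) = c + 0 = c)
r = 4624758715/4716296502 (r = 24402*(-1/104908) - 109082*(-1/89913) = -12201/52454 + 109082/89913 = 4624758715/4716296502 ≈ 0.98059)
r + n(g(-18, 3*3)) = 4624758715/4716296502 + (-2 - 18) = 4624758715/4716296502 - 20 = -89701171325/4716296502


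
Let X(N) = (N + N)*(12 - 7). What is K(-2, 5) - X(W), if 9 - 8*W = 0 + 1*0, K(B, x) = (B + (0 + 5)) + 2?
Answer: -25/4 ≈ -6.2500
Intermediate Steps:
K(B, x) = 7 + B (K(B, x) = (B + 5) + 2 = (5 + B) + 2 = 7 + B)
W = 9/8 (W = 9/8 - (0 + 1*0)/8 = 9/8 - (0 + 0)/8 = 9/8 - 1/8*0 = 9/8 + 0 = 9/8 ≈ 1.1250)
X(N) = 10*N (X(N) = (2*N)*5 = 10*N)
K(-2, 5) - X(W) = (7 - 2) - 10*9/8 = 5 - 1*45/4 = 5 - 45/4 = -25/4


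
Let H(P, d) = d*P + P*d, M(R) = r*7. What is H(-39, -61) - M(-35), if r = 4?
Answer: 4730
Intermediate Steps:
M(R) = 28 (M(R) = 4*7 = 28)
H(P, d) = 2*P*d (H(P, d) = P*d + P*d = 2*P*d)
H(-39, -61) - M(-35) = 2*(-39)*(-61) - 1*28 = 4758 - 28 = 4730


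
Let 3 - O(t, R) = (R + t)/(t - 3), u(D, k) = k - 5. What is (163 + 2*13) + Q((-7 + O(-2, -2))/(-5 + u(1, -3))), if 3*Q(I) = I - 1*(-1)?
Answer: 36944/195 ≈ 189.46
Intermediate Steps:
u(D, k) = -5 + k
O(t, R) = 3 - (R + t)/(-3 + t) (O(t, R) = 3 - (R + t)/(t - 3) = 3 - (R + t)/(-3 + t))
Q(I) = ⅓ + I/3 (Q(I) = (I - 1*(-1))/3 = (I + 1)/3 = (1 + I)/3 = ⅓ + I/3)
(163 + 2*13) + Q((-7 + O(-2, -2))/(-5 + u(1, -3))) = (163 + 2*13) + (⅓ + ((-7 + (-9 - 1*(-2) + 2*(-2))/(-3 - 2))/(-5 + (-5 - 3)))/3) = (163 + 26) + (⅓ + ((-7 + (-9 + 2 - 4)/(-5))/(-5 - 8))/3) = 189 + (⅓ + ((-7 - ⅕*(-11))/(-13))/3) = 189 + (⅓ + ((-7 + 11/5)*(-1/13))/3) = 189 + (⅓ + (-24/5*(-1/13))/3) = 189 + (⅓ + (⅓)*(24/65)) = 189 + (⅓ + 8/65) = 189 + 89/195 = 36944/195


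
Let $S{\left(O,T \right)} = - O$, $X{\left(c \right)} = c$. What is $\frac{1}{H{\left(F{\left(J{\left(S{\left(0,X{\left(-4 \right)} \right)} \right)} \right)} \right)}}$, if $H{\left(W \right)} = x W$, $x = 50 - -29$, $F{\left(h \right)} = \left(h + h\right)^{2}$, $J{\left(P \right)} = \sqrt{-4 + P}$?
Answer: $- \frac{1}{1264} \approx -0.00079114$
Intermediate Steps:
$F{\left(h \right)} = 4 h^{2}$ ($F{\left(h \right)} = \left(2 h\right)^{2} = 4 h^{2}$)
$x = 79$ ($x = 50 + 29 = 79$)
$H{\left(W \right)} = 79 W$
$\frac{1}{H{\left(F{\left(J{\left(S{\left(0,X{\left(-4 \right)} \right)} \right)} \right)} \right)}} = \frac{1}{79 \cdot 4 \left(\sqrt{-4 - 0}\right)^{2}} = \frac{1}{79 \cdot 4 \left(\sqrt{-4 + 0}\right)^{2}} = \frac{1}{79 \cdot 4 \left(\sqrt{-4}\right)^{2}} = \frac{1}{79 \cdot 4 \left(2 i\right)^{2}} = \frac{1}{79 \cdot 4 \left(-4\right)} = \frac{1}{79 \left(-16\right)} = \frac{1}{-1264} = - \frac{1}{1264}$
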